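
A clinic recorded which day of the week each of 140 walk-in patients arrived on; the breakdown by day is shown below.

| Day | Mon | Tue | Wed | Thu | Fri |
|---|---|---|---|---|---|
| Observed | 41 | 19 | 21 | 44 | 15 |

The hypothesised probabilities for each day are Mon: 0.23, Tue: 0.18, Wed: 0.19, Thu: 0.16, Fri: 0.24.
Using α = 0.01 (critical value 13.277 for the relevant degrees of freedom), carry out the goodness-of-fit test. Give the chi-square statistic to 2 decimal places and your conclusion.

36.23; reject

Expected counts E_i = n·p_i: 140×0.23 = 32.2, 140×0.18 = 25.2, 140×0.19 = 26.6, 140×0.16 = 22.4, 140×0.24 = 33.6.
cat         O        E   (O−E)²/E
Mon        41     32.2      2.405
Tue        19     25.2      1.525
Wed        21     26.6      1.179
Thu        44     22.4     20.829
Fri        15     33.6     10.296
Sum = 36.23
df = 4. Since 36.23 > 13.277, we reject H₀.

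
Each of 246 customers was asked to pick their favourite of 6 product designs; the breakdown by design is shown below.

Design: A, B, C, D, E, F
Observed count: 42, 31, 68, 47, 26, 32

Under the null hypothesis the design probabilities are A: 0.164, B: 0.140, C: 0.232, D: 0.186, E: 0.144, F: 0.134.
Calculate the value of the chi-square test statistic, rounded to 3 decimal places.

Expected counts E_i = n·p_i: 246×0.164 = 40.344, 246×0.140 = 34.44, 246×0.232 = 57.072, 246×0.186 = 45.756, 246×0.144 = 35.424, 246×0.134 = 32.964.
cat         O        E   (O−E)²/E
A          42   40.344     0.0680
B          31    34.44     0.3436
C          68   57.072     2.0925
D          47   45.756     0.0338
E          26   35.424     2.5071
F          32   32.964     0.0282
Sum = 5.073

5.073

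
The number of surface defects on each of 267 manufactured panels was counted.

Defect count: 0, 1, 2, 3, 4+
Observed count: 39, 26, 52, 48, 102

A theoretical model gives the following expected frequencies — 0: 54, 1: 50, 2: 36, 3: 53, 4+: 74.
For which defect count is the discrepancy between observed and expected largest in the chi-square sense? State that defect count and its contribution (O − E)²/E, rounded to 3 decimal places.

1, 11.520

cat         O        E   (O−E)²/E
0          39       54     4.1667
1          26       50    11.5200
2          52       36     7.1111
3          48       53     0.4717
4+        102       74    10.5946
The largest term is for 1: 11.520.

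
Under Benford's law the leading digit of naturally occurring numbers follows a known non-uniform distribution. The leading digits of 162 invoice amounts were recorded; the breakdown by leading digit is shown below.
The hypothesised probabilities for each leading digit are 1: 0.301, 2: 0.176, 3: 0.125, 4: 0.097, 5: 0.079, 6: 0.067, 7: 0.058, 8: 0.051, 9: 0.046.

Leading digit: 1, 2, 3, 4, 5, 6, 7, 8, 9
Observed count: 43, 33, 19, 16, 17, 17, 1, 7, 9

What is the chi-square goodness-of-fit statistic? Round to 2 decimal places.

14.35

Expected counts E_i = n·p_i: 162×0.301 = 48.762, 162×0.176 = 28.512, 162×0.125 = 20.25, 162×0.097 = 15.714, 162×0.079 = 12.798, 162×0.067 = 10.854, 162×0.058 = 9.396, 162×0.051 = 8.262, 162×0.046 = 7.452.
1: (43 − 48.762)²/48.762 = 33.200644/48.762 = 0.681
2: (33 − 28.512)²/28.512 = 20.142144/28.512 = 0.706
3: (19 − 20.25)²/20.25 = 1.5625/20.25 = 0.077
4: (16 − 15.714)²/15.714 = 0.081796/15.714 = 0.005
5: (17 − 12.798)²/12.798 = 17.656804/12.798 = 1.380
6: (17 − 10.854)²/10.854 = 37.773316/10.854 = 3.480
7: (1 − 9.396)²/9.396 = 70.492816/9.396 = 7.502
8: (7 − 8.262)²/8.262 = 1.592644/8.262 = 0.193
9: (9 − 7.452)²/7.452 = 2.396304/7.452 = 0.322
Sum = 14.35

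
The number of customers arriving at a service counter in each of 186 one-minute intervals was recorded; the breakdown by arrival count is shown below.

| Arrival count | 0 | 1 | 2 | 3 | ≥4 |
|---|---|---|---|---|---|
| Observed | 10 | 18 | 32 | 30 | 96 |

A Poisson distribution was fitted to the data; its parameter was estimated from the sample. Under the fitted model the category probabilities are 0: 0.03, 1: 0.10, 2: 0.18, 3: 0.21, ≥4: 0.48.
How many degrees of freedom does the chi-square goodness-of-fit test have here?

3

There are k = 5 categories and 1 parameter estimated from the data, so df = 5 − 1 − 1 = 3.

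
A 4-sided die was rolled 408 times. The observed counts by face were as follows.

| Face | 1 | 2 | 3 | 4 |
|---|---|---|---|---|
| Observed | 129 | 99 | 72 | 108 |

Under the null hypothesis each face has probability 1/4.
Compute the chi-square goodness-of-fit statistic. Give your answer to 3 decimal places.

Expected count for each of the 4 categories: 408/4 = 102.
1: (129 − 102)²/102 = 729/102 = 7.1471
2: (99 − 102)²/102 = 9/102 = 0.0882
3: (72 − 102)²/102 = 900/102 = 8.8235
4: (108 − 102)²/102 = 36/102 = 0.3529
Sum = 16.412

16.412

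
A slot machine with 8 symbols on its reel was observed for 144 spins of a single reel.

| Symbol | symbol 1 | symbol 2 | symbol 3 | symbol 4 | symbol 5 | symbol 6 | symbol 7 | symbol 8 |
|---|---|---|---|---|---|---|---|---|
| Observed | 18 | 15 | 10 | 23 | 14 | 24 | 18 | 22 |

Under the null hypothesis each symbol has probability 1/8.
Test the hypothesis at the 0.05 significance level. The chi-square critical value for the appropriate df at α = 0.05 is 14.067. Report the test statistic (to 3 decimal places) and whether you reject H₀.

9.222; do not reject

Under H₀ each category has probability 1/8, so each expected count is 144/8 = 18.
χ² = (18−18)²/18 + (15−18)²/18 + (10−18)²/18 + (23−18)²/18 + (14−18)²/18 + (24−18)²/18 + (18−18)²/18 + (22−18)²/18
   = 0.0000 + 0.5000 + 3.5556 + 1.3889 + 0.8889 + 2.0000 + 0.0000 + 0.8889
Sum = 9.222
df = 7. Since 9.222 < 14.067, we do not reject H₀.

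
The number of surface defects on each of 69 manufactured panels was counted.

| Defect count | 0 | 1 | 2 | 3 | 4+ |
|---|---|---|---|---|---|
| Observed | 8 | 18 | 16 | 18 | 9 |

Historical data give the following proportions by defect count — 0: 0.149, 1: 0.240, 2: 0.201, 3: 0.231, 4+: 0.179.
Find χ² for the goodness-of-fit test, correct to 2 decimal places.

Expected counts E_i = n·p_i: 69×0.149 = 10.281, 69×0.240 = 16.56, 69×0.201 = 13.869, 69×0.231 = 15.939, 69×0.179 = 12.351.
cat         O        E   (O−E)²/E
0           8   10.281      0.506
1          18    16.56      0.125
2          16   13.869      0.327
3          18   15.939      0.266
4+          9   12.351      0.909
Sum = 2.13

2.13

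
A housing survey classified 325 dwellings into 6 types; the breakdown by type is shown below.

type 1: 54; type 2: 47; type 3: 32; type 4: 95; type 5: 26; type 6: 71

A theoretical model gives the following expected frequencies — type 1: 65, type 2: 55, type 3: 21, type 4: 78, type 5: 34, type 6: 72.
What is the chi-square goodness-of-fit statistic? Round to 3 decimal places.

14.388

type 1: (54 − 65)²/65 = 121/65 = 1.8615
type 2: (47 − 55)²/55 = 64/55 = 1.1636
type 3: (32 − 21)²/21 = 121/21 = 5.7619
type 4: (95 − 78)²/78 = 289/78 = 3.7051
type 5: (26 − 34)²/34 = 64/34 = 1.8824
type 6: (71 − 72)²/72 = 1/72 = 0.0139
Sum = 14.388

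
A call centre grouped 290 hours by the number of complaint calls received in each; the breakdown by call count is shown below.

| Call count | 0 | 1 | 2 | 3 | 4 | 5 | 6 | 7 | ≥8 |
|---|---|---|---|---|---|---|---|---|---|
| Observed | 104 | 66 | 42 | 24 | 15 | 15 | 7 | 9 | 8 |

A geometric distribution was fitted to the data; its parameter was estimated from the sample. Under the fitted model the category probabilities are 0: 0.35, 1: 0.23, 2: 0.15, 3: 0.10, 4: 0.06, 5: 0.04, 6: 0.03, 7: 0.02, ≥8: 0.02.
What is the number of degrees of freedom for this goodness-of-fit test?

There are k = 9 categories and 1 parameter estimated from the data, so df = 9 − 1 − 1 = 7.

7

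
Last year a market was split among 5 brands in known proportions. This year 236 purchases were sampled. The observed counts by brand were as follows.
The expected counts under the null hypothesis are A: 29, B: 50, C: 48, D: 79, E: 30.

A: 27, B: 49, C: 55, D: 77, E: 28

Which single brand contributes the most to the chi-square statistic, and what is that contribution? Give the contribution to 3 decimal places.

cat         O        E   (O−E)²/E
A          27       29     0.1379
B          49       50     0.0200
C          55       48     1.0208
D          77       79     0.0506
E          28       30     0.1333
The largest term is for C: 1.021.

C, 1.021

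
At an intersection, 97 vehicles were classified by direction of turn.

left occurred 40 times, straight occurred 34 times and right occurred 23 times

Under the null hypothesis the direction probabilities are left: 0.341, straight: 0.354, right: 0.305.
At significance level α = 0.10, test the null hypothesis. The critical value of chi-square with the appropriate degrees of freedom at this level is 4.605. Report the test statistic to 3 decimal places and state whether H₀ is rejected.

Expected counts E_i = n·p_i: 97×0.341 = 33.077, 97×0.354 = 34.338, 97×0.305 = 29.585.
cat           O        E   (O−E)²/E
left         40   33.077     1.4490
straight     34   34.338     0.0033
right        23   29.585     1.4657
Sum = 2.918
df = 2. Since 2.918 < 4.605, we do not reject H₀.

2.918; do not reject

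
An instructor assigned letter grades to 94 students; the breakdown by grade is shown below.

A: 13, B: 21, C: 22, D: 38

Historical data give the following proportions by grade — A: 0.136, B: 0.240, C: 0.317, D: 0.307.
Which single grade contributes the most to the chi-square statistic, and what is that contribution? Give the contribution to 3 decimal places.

D, 2.896

Expected counts E_i = n·p_i: 94×0.136 = 12.784, 94×0.240 = 22.56, 94×0.317 = 29.798, 94×0.307 = 28.858.
χ² = (13−12.784)²/12.784 + (21−22.56)²/22.56 + (22−29.798)²/29.798 + (38−28.858)²/28.858
   = 0.0036 + 0.1079 + 2.0407 + 2.8961
The largest term is for D: 2.896.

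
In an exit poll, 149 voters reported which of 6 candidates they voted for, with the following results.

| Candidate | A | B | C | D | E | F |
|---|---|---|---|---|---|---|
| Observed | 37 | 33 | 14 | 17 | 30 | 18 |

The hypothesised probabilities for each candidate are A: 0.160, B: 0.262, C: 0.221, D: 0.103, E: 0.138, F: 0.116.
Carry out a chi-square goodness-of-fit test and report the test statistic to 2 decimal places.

23.62

Expected counts E_i = n·p_i: 149×0.160 = 23.84, 149×0.262 = 39.038, 149×0.221 = 32.929, 149×0.103 = 15.347, 149×0.138 = 20.562, 149×0.116 = 17.284.
cat         O        E   (O−E)²/E
A          37    23.84      7.264
B          33   39.038      0.934
C          14   32.929     10.881
D          17   15.347      0.178
E          30   20.562      4.332
F          18   17.284      0.030
Sum = 23.62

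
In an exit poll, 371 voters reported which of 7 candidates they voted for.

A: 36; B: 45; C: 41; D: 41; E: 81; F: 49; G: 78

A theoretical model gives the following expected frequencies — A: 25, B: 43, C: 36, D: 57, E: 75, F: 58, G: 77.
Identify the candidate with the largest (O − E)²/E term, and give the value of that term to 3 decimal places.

A, 4.840

A: (36 − 25)²/25 = 121/25 = 4.8400
B: (45 − 43)²/43 = 4/43 = 0.0930
C: (41 − 36)²/36 = 25/36 = 0.6944
D: (41 − 57)²/57 = 256/57 = 4.4912
E: (81 − 75)²/75 = 36/75 = 0.4800
F: (49 − 58)²/58 = 81/58 = 1.3966
G: (78 − 77)²/77 = 1/77 = 0.0130
The largest term is for A: 4.840.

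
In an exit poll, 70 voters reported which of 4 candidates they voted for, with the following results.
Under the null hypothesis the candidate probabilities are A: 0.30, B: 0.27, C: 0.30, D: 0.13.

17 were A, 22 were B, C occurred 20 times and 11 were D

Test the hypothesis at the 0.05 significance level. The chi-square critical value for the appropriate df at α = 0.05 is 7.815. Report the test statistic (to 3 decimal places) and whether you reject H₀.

Expected counts E_i = n·p_i: 70×0.30 = 21, 70×0.27 = 18.9, 70×0.30 = 21, 70×0.13 = 9.1.
χ² = (17−21)²/21 + (22−18.9)²/18.9 + (20−21)²/21 + (11−9.1)²/9.1
   = 0.7619 + 0.5085 + 0.0476 + 0.3967
Sum = 1.715
df = 3. Since 1.715 < 7.815, we do not reject H₀.

1.715; do not reject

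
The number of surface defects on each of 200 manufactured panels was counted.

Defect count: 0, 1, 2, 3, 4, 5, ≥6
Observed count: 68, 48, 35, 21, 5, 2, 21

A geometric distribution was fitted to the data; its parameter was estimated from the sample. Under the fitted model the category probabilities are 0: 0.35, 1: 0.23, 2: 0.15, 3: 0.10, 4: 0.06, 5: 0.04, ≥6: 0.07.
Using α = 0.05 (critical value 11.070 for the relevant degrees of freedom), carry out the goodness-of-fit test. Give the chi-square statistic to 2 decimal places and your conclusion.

Expected counts E_i = n·p_i: 200×0.35 = 70, 200×0.23 = 46, 200×0.15 = 30, 200×0.10 = 20, 200×0.06 = 12, 200×0.04 = 8, 200×0.07 = 14.
χ² = (68−70)²/70 + (48−46)²/46 + (35−30)²/30 + (21−20)²/20 + (5−12)²/12 + (2−8)²/8 + (21−14)²/14
   = 0.057 + 0.087 + 0.833 + 0.050 + 4.083 + 4.500 + 3.500
Sum = 13.11
df = 5. Since 13.11 > 11.070, we reject H₀.

13.11; reject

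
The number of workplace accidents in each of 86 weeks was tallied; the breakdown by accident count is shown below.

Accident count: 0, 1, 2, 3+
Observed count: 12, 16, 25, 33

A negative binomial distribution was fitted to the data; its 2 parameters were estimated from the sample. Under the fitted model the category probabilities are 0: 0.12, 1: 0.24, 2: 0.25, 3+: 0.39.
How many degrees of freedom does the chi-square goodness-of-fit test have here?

1

There are k = 4 categories and 2 parameters estimated from the data, so df = 4 − 1 − 2 = 1.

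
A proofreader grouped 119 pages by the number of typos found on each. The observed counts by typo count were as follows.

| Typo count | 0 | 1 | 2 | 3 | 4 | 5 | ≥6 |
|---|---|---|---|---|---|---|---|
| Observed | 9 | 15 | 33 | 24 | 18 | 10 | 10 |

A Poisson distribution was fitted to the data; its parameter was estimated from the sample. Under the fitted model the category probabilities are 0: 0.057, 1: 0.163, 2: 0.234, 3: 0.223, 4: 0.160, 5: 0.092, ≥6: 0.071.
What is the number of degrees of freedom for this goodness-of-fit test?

There are k = 7 categories and 1 parameter estimated from the data, so df = 7 − 1 − 1 = 5.

5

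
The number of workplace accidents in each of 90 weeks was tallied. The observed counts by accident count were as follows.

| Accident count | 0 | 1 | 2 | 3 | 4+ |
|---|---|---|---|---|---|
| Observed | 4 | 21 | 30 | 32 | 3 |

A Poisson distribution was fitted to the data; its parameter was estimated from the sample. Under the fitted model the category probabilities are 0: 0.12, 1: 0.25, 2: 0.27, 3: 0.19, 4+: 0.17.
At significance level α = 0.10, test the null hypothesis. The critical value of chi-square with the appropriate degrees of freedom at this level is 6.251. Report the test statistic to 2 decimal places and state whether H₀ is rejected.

Expected counts E_i = n·p_i: 90×0.12 = 10.8, 90×0.25 = 22.5, 90×0.27 = 24.3, 90×0.19 = 17.1, 90×0.17 = 15.3.
0: (4 − 10.8)²/10.8 = 46.24/10.8 = 4.281
1: (21 − 22.5)²/22.5 = 2.25/22.5 = 0.100
2: (30 − 24.3)²/24.3 = 32.49/24.3 = 1.337
3: (32 − 17.1)²/17.1 = 222.01/17.1 = 12.983
4+: (3 − 15.3)²/15.3 = 151.29/15.3 = 9.888
Sum = 28.59
df = 3. Since 28.59 > 6.251, we reject H₀.

28.59; reject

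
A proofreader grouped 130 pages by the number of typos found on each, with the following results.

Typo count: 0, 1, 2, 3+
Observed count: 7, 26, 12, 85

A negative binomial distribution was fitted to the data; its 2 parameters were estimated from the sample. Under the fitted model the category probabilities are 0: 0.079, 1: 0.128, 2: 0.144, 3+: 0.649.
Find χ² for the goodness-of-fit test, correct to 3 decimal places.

Expected counts E_i = n·p_i: 130×0.079 = 10.27, 130×0.128 = 16.64, 130×0.144 = 18.72, 130×0.649 = 84.37.
cat         O        E   (O−E)²/E
0           7    10.27     1.0412
1          26    16.64     5.2650
2          12    18.72     2.4123
3+         85    84.37     0.0047
Sum = 8.723

8.723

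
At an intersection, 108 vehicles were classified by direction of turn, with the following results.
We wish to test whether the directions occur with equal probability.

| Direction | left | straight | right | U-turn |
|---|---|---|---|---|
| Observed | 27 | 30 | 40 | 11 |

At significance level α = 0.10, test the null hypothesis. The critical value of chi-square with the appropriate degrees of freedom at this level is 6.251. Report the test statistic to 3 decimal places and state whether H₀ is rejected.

16.074; reject

Under H₀ each category has probability 1/4, so each expected count is 108/4 = 27.
cat           O        E   (O−E)²/E
left         27       27     0.0000
straight     30       27     0.3333
right        40       27     6.2593
U-turn       11       27     9.4815
Sum = 16.074
df = 3. Since 16.074 > 6.251, we reject H₀.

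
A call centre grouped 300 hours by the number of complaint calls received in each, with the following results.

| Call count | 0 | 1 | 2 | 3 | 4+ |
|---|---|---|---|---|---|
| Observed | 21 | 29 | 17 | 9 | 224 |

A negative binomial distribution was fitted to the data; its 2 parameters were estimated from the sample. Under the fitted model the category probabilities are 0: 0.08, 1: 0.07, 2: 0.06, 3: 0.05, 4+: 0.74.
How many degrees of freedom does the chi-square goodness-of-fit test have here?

2

There are k = 5 categories and 2 parameters estimated from the data, so df = 5 − 1 − 2 = 2.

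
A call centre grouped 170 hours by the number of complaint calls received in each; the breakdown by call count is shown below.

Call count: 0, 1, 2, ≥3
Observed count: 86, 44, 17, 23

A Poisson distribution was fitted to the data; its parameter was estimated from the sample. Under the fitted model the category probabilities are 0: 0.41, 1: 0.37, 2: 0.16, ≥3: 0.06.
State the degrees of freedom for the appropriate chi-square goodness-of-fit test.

2

There are k = 4 categories and 1 parameter estimated from the data, so df = 4 − 1 − 1 = 2.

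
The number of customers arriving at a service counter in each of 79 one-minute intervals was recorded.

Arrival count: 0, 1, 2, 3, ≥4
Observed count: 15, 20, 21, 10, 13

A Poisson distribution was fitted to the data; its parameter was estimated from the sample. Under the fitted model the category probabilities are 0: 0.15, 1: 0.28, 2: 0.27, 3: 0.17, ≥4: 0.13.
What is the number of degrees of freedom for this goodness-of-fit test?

There are k = 5 categories and 1 parameter estimated from the data, so df = 5 − 1 − 1 = 3.

3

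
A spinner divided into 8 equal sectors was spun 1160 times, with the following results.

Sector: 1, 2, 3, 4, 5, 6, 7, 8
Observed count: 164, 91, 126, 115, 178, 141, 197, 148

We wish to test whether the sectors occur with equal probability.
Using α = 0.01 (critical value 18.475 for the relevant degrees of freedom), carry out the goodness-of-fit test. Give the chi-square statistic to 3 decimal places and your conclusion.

Expected count for each of the 8 categories: 1160/8 = 145.
1: (164 − 145)²/145 = 361/145 = 2.4897
2: (91 − 145)²/145 = 2916/145 = 20.1103
3: (126 − 145)²/145 = 361/145 = 2.4897
4: (115 − 145)²/145 = 900/145 = 6.2069
5: (178 − 145)²/145 = 1089/145 = 7.5103
6: (141 − 145)²/145 = 16/145 = 0.1103
7: (197 − 145)²/145 = 2704/145 = 18.6483
8: (148 − 145)²/145 = 9/145 = 0.0621
Sum = 57.628
df = 7. Since 57.628 > 18.475, we reject H₀.

57.628; reject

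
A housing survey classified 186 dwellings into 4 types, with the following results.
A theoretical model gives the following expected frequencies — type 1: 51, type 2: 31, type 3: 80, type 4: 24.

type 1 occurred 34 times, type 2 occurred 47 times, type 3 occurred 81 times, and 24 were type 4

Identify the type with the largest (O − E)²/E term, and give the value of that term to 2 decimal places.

type 1: (34 − 51)²/51 = 289/51 = 5.667
type 2: (47 − 31)²/31 = 256/31 = 8.258
type 3: (81 − 80)²/80 = 1/80 = 0.013
type 4: (24 − 24)²/24 = 0/24 = 0.000
The largest term is for type 2: 8.26.

type 2, 8.26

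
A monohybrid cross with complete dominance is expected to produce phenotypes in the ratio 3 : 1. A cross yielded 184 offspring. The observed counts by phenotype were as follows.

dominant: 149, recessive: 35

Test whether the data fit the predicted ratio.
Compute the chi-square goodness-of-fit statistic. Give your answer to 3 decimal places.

Ratio total = 4. Expected counts: 184×3/4 = 138, 184×1/4 = 46.
dominant: (149 − 138)²/138 = 121/138 = 0.8768
recessive: (35 − 46)²/46 = 121/46 = 2.6304
Sum = 3.507

3.507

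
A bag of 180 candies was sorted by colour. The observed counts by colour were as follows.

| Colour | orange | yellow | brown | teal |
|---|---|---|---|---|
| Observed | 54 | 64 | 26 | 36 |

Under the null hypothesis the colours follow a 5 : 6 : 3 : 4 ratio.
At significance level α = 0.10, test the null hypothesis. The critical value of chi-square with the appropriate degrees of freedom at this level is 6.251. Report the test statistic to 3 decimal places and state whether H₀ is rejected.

1.520; do not reject

Ratio total = 18. Expected counts: 180×5/18 = 50, 180×6/18 = 60, 180×3/18 = 30, 180×4/18 = 40.
χ² = (54−50)²/50 + (64−60)²/60 + (26−30)²/30 + (36−40)²/40
   = 0.3200 + 0.2667 + 0.5333 + 0.4000
Sum = 1.520
df = 3. Since 1.520 < 6.251, we do not reject H₀.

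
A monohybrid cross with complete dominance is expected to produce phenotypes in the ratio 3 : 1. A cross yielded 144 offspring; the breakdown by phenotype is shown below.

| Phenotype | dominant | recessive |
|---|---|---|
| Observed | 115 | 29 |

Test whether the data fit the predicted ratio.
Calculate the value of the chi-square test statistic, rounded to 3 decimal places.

1.815

Ratio total = 4. Expected counts: 144×3/4 = 108, 144×1/4 = 36.
cat            O        E   (O−E)²/E
dominant     115      108     0.4537
recessive     29       36     1.3611
Sum = 1.815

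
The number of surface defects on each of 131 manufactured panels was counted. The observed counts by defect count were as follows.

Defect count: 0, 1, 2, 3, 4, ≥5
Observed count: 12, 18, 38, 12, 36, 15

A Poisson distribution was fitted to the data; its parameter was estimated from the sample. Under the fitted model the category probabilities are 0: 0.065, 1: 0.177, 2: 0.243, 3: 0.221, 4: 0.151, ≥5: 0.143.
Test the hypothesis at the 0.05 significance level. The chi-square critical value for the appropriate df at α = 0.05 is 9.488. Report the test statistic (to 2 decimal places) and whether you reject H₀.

Expected counts E_i = n·p_i: 131×0.065 = 8.515, 131×0.177 = 23.187, 131×0.243 = 31.833, 131×0.221 = 28.951, 131×0.151 = 19.781, 131×0.143 = 18.733.
χ² = (12−8.515)²/8.515 + (18−23.187)²/23.187 + (38−31.833)²/31.833 + (12−28.951)²/28.951 + (36−19.781)²/19.781 + (15−18.733)²/18.733
   = 1.426 + 1.160 + 1.195 + 9.925 + 13.298 + 0.744
Sum = 27.75
df = 4. Since 27.75 > 9.488, we reject H₀.

27.75; reject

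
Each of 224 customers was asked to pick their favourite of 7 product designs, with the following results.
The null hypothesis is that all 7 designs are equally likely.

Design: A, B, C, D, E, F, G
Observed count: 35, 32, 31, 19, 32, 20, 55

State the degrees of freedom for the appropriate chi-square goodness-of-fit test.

There are k = 7 categories and no parameters were estimated from the data, so df = 7 − 1 = 6.

6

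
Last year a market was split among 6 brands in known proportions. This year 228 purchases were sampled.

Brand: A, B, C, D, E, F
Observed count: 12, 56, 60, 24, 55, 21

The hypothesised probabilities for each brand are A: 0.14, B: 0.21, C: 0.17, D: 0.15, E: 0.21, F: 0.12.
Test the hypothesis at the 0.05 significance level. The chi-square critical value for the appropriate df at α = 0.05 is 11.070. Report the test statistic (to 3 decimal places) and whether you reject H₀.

Expected counts E_i = n·p_i: 228×0.14 = 31.92, 228×0.21 = 47.88, 228×0.17 = 38.76, 228×0.15 = 34.2, 228×0.21 = 47.88, 228×0.12 = 27.36.
χ² = (12−31.92)²/31.92 + (56−47.88)²/47.88 + (60−38.76)²/38.76 + (24−34.2)²/34.2 + (55−47.88)²/47.88 + (21−27.36)²/27.36
   = 12.4313 + 1.3771 + 11.6393 + 3.0421 + 1.0588 + 1.4784
Sum = 31.027
df = 5. Since 31.027 > 11.070, we reject H₀.

31.027; reject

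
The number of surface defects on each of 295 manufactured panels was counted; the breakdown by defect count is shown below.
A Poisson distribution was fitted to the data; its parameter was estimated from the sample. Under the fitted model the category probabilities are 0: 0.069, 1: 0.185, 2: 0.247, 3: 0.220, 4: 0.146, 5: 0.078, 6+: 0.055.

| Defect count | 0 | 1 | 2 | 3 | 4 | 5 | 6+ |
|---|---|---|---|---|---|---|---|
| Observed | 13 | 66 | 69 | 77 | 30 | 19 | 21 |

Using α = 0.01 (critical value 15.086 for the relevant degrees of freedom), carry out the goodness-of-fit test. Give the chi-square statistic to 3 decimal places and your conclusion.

Expected counts E_i = n·p_i: 295×0.069 = 20.355, 295×0.185 = 54.575, 295×0.247 = 72.865, 295×0.220 = 64.9, 295×0.146 = 43.07, 295×0.078 = 23.01, 295×0.055 = 16.225.
χ² = (13−20.355)²/20.355 + (66−54.575)²/54.575 + (69−72.865)²/72.865 + (77−64.9)²/64.9 + (30−43.07)²/43.07 + (19−23.01)²/23.01 + (21−16.225)²/16.225
   = 2.6576 + 2.3918 + 0.2050 + 2.2559 + 3.9662 + 0.6988 + 1.4053
Sum = 13.581
df = 5. Since 13.581 < 15.086, we do not reject H₀.

13.581; do not reject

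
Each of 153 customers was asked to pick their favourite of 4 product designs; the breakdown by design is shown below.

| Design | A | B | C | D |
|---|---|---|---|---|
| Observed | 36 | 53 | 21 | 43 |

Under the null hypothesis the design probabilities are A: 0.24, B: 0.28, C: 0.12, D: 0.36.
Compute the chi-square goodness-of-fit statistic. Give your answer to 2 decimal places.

Expected counts E_i = n·p_i: 153×0.24 = 36.72, 153×0.28 = 42.84, 153×0.12 = 18.36, 153×0.36 = 55.08.
χ² = (36−36.72)²/36.72 + (53−42.84)²/42.84 + (21−18.36)²/18.36 + (43−55.08)²/55.08
   = 0.014 + 2.410 + 0.380 + 2.649
Sum = 5.45

5.45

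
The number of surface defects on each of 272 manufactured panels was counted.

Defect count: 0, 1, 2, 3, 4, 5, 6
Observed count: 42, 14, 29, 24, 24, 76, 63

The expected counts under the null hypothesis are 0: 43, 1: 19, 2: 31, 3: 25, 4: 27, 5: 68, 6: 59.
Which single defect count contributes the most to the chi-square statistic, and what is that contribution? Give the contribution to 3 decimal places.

χ² = (42−43)²/43 + (14−19)²/19 + (29−31)²/31 + (24−25)²/25 + (24−27)²/27 + (76−68)²/68 + (63−59)²/59
   = 0.0233 + 1.3158 + 0.1290 + 0.0400 + 0.3333 + 0.9412 + 0.2712
The largest term is for 1: 1.316.

1, 1.316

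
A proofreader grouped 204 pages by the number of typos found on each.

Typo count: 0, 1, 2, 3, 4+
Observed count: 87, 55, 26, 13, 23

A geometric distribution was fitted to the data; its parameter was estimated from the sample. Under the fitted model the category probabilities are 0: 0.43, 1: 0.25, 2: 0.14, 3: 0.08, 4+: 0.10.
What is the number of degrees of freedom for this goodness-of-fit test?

3

There are k = 5 categories and 1 parameter estimated from the data, so df = 5 − 1 − 1 = 3.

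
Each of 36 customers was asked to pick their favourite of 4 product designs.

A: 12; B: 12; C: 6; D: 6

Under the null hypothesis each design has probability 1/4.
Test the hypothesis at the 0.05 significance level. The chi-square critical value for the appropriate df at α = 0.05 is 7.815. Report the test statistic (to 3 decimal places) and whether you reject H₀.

4.000; do not reject

Under H₀ each category has probability 1/4, so each expected count is 36/4 = 9.
A: (12 − 9)²/9 = 9/9 = 1.0000
B: (12 − 9)²/9 = 9/9 = 1.0000
C: (6 − 9)²/9 = 9/9 = 1.0000
D: (6 − 9)²/9 = 9/9 = 1.0000
Sum = 4.000
df = 3. Since 4.000 < 7.815, we do not reject H₀.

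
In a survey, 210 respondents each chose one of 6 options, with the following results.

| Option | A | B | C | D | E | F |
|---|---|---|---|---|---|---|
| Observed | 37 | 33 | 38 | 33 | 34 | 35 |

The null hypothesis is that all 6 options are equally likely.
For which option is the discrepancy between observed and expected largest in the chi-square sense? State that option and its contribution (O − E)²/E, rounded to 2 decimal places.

Under H₀ each category has probability 1/6, so each expected count is 210/6 = 35.
A: (37 − 35)²/35 = 4/35 = 0.114
B: (33 − 35)²/35 = 4/35 = 0.114
C: (38 − 35)²/35 = 9/35 = 0.257
D: (33 − 35)²/35 = 4/35 = 0.114
E: (34 − 35)²/35 = 1/35 = 0.029
F: (35 − 35)²/35 = 0/35 = 0.000
The largest term is for C: 0.26.

C, 0.26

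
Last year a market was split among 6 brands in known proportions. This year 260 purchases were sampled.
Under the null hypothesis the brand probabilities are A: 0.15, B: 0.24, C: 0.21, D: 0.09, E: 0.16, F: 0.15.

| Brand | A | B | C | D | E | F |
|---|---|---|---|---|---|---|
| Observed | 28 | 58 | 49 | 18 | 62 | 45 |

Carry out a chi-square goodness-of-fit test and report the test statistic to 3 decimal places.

Expected counts E_i = n·p_i: 260×0.15 = 39, 260×0.24 = 62.4, 260×0.21 = 54.6, 260×0.09 = 23.4, 260×0.16 = 41.6, 260×0.15 = 39.
A: (28 − 39)²/39 = 121/39 = 3.1026
B: (58 − 62.4)²/62.4 = 19.36/62.4 = 0.3103
C: (49 − 54.6)²/54.6 = 31.36/54.6 = 0.5744
D: (18 − 23.4)²/23.4 = 29.16/23.4 = 1.2462
E: (62 − 41.6)²/41.6 = 416.16/41.6 = 10.0038
F: (45 − 39)²/39 = 36/39 = 0.9231
Sum = 16.160

16.160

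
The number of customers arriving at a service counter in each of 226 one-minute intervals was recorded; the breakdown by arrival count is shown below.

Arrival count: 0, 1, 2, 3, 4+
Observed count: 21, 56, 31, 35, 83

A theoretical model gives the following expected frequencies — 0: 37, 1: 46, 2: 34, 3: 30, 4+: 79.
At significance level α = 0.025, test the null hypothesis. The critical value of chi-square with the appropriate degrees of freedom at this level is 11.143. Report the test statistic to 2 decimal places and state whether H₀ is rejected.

10.39; do not reject

0: (21 − 37)²/37 = 256/37 = 6.919
1: (56 − 46)²/46 = 100/46 = 2.174
2: (31 − 34)²/34 = 9/34 = 0.265
3: (35 − 30)²/30 = 25/30 = 0.833
4+: (83 − 79)²/79 = 16/79 = 0.203
Sum = 10.39
df = 4. Since 10.39 < 11.143, we do not reject H₀.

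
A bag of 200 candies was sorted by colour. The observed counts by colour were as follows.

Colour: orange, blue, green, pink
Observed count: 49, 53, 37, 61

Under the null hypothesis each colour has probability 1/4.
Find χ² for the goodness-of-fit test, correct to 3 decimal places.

Under H₀ each category has probability 1/4, so each expected count is 200/4 = 50.
χ² = (49−50)²/50 + (53−50)²/50 + (37−50)²/50 + (61−50)²/50
   = 0.0200 + 0.1800 + 3.3800 + 2.4200
Sum = 6.000

6.000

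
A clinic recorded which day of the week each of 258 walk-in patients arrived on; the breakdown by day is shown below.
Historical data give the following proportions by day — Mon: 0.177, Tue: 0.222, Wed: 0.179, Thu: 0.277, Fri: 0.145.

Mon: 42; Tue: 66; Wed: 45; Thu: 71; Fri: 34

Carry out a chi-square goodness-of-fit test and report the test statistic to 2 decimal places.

1.97

Expected counts E_i = n·p_i: 258×0.177 = 45.666, 258×0.222 = 57.276, 258×0.179 = 46.182, 258×0.277 = 71.466, 258×0.145 = 37.41.
χ² = (42−45.666)²/45.666 + (66−57.276)²/57.276 + (45−46.182)²/46.182 + (71−71.466)²/71.466 + (34−37.41)²/37.41
   = 0.294 + 1.329 + 0.030 + 0.003 + 0.311
Sum = 1.97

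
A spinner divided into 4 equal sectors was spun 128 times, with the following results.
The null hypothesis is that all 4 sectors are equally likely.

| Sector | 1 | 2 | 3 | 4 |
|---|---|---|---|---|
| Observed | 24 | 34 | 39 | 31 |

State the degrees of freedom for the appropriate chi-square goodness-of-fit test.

3

There are k = 4 categories and no parameters were estimated from the data, so df = 4 − 1 = 3.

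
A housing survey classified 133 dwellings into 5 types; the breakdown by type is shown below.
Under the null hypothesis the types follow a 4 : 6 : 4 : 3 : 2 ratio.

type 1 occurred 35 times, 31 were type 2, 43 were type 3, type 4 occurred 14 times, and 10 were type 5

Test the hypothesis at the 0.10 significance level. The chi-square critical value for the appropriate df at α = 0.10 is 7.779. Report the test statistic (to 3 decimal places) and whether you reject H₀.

Ratio total = 19. Expected counts: 133×4/19 = 28, 133×6/19 = 42, 133×4/19 = 28, 133×3/19 = 21, 133×2/19 = 14.
type 1: (35 − 28)²/28 = 49/28 = 1.7500
type 2: (31 − 42)²/42 = 121/42 = 2.8810
type 3: (43 − 28)²/28 = 225/28 = 8.0357
type 4: (14 − 21)²/21 = 49/21 = 2.3333
type 5: (10 − 14)²/14 = 16/14 = 1.1429
Sum = 16.143
df = 4. Since 16.143 > 7.779, we reject H₀.

16.143; reject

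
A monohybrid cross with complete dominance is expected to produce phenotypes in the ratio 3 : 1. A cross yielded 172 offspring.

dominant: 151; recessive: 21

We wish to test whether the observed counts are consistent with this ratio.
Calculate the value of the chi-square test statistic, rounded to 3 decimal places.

15.008

Ratio total = 4. Expected counts: 172×3/4 = 129, 172×1/4 = 43.
dominant: (151 − 129)²/129 = 484/129 = 3.7519
recessive: (21 − 43)²/43 = 484/43 = 11.2558
Sum = 15.008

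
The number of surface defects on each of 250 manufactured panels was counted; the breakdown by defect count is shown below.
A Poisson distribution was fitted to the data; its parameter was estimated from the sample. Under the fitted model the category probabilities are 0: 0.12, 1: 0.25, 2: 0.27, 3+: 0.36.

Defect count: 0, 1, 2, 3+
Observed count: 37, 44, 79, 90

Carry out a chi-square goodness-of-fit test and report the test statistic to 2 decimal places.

Expected counts E_i = n·p_i: 250×0.12 = 30, 250×0.25 = 62.5, 250×0.27 = 67.5, 250×0.36 = 90.
cat         O        E   (O−E)²/E
0          37       30      1.633
1          44     62.5      5.476
2          79     67.5      1.959
3+         90       90      0.000
Sum = 9.07

9.07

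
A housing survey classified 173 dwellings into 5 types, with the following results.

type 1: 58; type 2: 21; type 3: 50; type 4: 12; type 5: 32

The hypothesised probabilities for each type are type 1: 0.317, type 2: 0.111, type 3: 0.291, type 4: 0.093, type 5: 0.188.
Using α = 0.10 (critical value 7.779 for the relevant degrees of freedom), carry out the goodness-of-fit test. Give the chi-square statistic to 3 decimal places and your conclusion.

1.400; do not reject

Expected counts E_i = n·p_i: 173×0.317 = 54.841, 173×0.111 = 19.203, 173×0.291 = 50.343, 173×0.093 = 16.089, 173×0.188 = 32.524.
cat         O        E   (O−E)²/E
type 1     58   54.841     0.1820
type 2     21   19.203     0.1682
type 3     50   50.343     0.0023
type 4     12   16.089     1.0392
type 5     32   32.524     0.0084
Sum = 1.400
df = 4. Since 1.400 < 7.779, we do not reject H₀.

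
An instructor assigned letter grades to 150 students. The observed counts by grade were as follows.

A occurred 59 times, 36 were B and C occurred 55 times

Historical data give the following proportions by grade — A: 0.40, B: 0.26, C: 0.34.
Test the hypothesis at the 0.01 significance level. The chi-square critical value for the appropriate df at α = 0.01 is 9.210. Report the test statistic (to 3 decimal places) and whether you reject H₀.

0.561; do not reject

Expected counts E_i = n·p_i: 150×0.40 = 60, 150×0.26 = 39, 150×0.34 = 51.
χ² = (59−60)²/60 + (36−39)²/39 + (55−51)²/51
   = 0.0167 + 0.2308 + 0.3137
Sum = 0.561
df = 2. Since 0.561 < 9.210, we do not reject H₀.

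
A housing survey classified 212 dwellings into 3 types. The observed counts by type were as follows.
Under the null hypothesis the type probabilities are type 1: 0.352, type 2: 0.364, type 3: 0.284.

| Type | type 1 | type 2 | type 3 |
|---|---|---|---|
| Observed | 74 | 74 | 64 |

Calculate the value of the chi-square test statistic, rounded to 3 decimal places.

Expected counts E_i = n·p_i: 212×0.352 = 74.624, 212×0.364 = 77.168, 212×0.284 = 60.208.
χ² = (74−74.624)²/74.624 + (74−77.168)²/77.168 + (64−60.208)²/60.208
   = 0.0052 + 0.1301 + 0.2388
Sum = 0.374

0.374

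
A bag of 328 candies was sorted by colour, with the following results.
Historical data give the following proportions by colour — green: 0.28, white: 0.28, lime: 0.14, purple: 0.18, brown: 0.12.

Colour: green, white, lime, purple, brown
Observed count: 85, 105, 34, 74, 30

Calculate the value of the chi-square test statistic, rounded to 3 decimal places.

Expected counts E_i = n·p_i: 328×0.28 = 91.84, 328×0.28 = 91.84, 328×0.14 = 45.92, 328×0.18 = 59.04, 328×0.12 = 39.36.
χ² = (85−91.84)²/91.84 + (105−91.84)²/91.84 + (34−45.92)²/45.92 + (74−59.04)²/59.04 + (30−39.36)²/39.36
   = 0.5094 + 1.8857 + 3.0942 + 3.7907 + 2.2259
Sum = 11.506

11.506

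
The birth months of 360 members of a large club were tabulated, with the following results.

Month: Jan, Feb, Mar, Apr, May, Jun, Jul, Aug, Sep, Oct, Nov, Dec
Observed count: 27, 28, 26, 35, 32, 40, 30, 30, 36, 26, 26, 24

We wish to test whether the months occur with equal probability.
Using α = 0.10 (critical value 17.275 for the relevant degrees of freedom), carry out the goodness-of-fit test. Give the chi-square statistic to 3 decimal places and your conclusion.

Expected count for each of the 12 categories: 360/12 = 30.
χ² = (27−30)²/30 + (28−30)²/30 + (26−30)²/30 + (35−30)²/30 + (32−30)²/30 + (40−30)²/30 + (30−30)²/30 + (30−30)²/30 + (36−30)²/30 + (26−30)²/30 + (26−30)²/30 + (24−30)²/30
   = 0.3000 + 0.1333 + 0.5333 + 0.8333 + 0.1333 + 3.3333 + 0.0000 + 0.0000 + 1.2000 + 0.5333 + 0.5333 + 1.2000
Sum = 8.733
df = 11. Since 8.733 < 17.275, we do not reject H₀.

8.733; do not reject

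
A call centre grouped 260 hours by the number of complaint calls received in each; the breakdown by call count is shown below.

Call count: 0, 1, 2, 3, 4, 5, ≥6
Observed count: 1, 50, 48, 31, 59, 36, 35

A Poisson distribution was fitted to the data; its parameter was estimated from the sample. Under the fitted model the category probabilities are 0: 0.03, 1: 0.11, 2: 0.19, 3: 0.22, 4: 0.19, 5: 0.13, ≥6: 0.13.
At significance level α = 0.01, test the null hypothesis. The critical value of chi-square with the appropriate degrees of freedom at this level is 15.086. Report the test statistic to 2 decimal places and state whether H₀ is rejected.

36.03; reject

Expected counts E_i = n·p_i: 260×0.03 = 7.8, 260×0.11 = 28.6, 260×0.19 = 49.4, 260×0.22 = 57.2, 260×0.19 = 49.4, 260×0.13 = 33.8, 260×0.13 = 33.8.
χ² = (1−7.8)²/7.8 + (50−28.6)²/28.6 + (48−49.4)²/49.4 + (31−57.2)²/57.2 + (59−49.4)²/49.4 + (36−33.8)²/33.8 + (35−33.8)²/33.8
   = 5.928 + 16.013 + 0.040 + 12.001 + 1.866 + 0.143 + 0.043
Sum = 36.03
df = 5. Since 36.03 > 15.086, we reject H₀.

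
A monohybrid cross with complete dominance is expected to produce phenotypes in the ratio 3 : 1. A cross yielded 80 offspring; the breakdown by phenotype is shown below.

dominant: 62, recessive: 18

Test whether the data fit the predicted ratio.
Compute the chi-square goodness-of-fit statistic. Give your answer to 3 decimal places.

0.267

Ratio total = 4. Expected counts: 80×3/4 = 60, 80×1/4 = 20.
χ² = (62−60)²/60 + (18−20)²/20
   = 0.0667 + 0.2000
Sum = 0.267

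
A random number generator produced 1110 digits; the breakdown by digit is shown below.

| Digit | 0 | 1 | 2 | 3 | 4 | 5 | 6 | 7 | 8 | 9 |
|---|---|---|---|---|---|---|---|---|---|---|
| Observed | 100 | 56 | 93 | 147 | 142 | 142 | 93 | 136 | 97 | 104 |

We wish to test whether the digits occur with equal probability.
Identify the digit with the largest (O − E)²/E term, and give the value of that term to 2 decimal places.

Under H₀ each category has probability 1/10, so each expected count is 1110/10 = 111.
cat         O        E   (O−E)²/E
0         100      111      1.090
1          56      111     27.252
2          93      111      2.919
3         147      111     11.676
4         142      111      8.658
5         142      111      8.658
6          93      111      2.919
7         136      111      5.631
8          97      111      1.766
9         104      111      0.441
The largest term is for 1: 27.25.

1, 27.25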